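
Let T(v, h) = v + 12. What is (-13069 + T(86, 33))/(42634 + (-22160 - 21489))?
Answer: 1853/145 ≈ 12.779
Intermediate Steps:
T(v, h) = 12 + v
(-13069 + T(86, 33))/(42634 + (-22160 - 21489)) = (-13069 + (12 + 86))/(42634 + (-22160 - 21489)) = (-13069 + 98)/(42634 - 43649) = -12971/(-1015) = -12971*(-1/1015) = 1853/145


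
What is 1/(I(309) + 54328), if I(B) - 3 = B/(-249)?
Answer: 83/4509370 ≈ 1.8406e-5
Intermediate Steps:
I(B) = 3 - B/249 (I(B) = 3 + B/(-249) = 3 + B*(-1/249) = 3 - B/249)
1/(I(309) + 54328) = 1/((3 - 1/249*309) + 54328) = 1/((3 - 103/83) + 54328) = 1/(146/83 + 54328) = 1/(4509370/83) = 83/4509370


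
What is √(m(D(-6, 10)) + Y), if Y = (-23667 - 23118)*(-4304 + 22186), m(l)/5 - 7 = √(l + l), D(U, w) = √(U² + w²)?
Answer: √(-836609335 + 10*34^(¼)) ≈ 28924.0*I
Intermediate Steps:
m(l) = 35 + 5*√2*√l (m(l) = 35 + 5*√(l + l) = 35 + 5*√(2*l) = 35 + 5*(√2*√l) = 35 + 5*√2*√l)
Y = -836609370 (Y = -46785*17882 = -836609370)
√(m(D(-6, 10)) + Y) = √((35 + 5*√2*√(√((-6)² + 10²))) - 836609370) = √((35 + 5*√2*√(√(36 + 100))) - 836609370) = √((35 + 5*√2*√(√136)) - 836609370) = √((35 + 5*√2*√(2*√34)) - 836609370) = √((35 + 5*√2*(2^(¾)*17^(¼))) - 836609370) = √((35 + 10*34^(¼)) - 836609370) = √(-836609335 + 10*34^(¼))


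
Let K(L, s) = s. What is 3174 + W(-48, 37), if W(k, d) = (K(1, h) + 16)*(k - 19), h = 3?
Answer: 1901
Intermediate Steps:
W(k, d) = -361 + 19*k (W(k, d) = (3 + 16)*(k - 19) = 19*(-19 + k) = -361 + 19*k)
3174 + W(-48, 37) = 3174 + (-361 + 19*(-48)) = 3174 + (-361 - 912) = 3174 - 1273 = 1901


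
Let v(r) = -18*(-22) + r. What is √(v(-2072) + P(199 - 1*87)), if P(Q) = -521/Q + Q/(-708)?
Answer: I*√41283947103/4956 ≈ 40.998*I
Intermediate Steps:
v(r) = 396 + r
P(Q) = -521/Q - Q/708 (P(Q) = -521/Q + Q*(-1/708) = -521/Q - Q/708)
√(v(-2072) + P(199 - 1*87)) = √((396 - 2072) + (-521/(199 - 1*87) - (199 - 1*87)/708)) = √(-1676 + (-521/(199 - 87) - (199 - 87)/708)) = √(-1676 + (-521/112 - 1/708*112)) = √(-1676 + (-521*1/112 - 28/177)) = √(-1676 + (-521/112 - 28/177)) = √(-1676 - 95353/19824) = √(-33320377/19824) = I*√41283947103/4956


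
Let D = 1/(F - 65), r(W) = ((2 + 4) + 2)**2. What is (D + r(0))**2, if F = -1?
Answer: 17833729/4356 ≈ 4094.1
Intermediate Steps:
r(W) = 64 (r(W) = (6 + 2)**2 = 8**2 = 64)
D = -1/66 (D = 1/(-1 - 65) = 1/(-66) = -1/66 ≈ -0.015152)
(D + r(0))**2 = (-1/66 + 64)**2 = (4223/66)**2 = 17833729/4356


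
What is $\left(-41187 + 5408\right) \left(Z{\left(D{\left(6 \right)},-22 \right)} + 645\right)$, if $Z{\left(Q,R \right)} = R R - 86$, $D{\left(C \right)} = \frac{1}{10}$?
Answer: $-37317497$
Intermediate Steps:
$D{\left(C \right)} = \frac{1}{10}$
$Z{\left(Q,R \right)} = -86 + R^{2}$ ($Z{\left(Q,R \right)} = R^{2} - 86 = -86 + R^{2}$)
$\left(-41187 + 5408\right) \left(Z{\left(D{\left(6 \right)},-22 \right)} + 645\right) = \left(-41187 + 5408\right) \left(\left(-86 + \left(-22\right)^{2}\right) + 645\right) = - 35779 \left(\left(-86 + 484\right) + 645\right) = - 35779 \left(398 + 645\right) = \left(-35779\right) 1043 = -37317497$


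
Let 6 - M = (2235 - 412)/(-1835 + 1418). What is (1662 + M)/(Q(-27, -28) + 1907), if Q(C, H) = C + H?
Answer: 697379/772284 ≈ 0.90301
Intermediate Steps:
M = 4325/417 (M = 6 - (2235 - 412)/(-1835 + 1418) = 6 - 1823/(-417) = 6 - 1823*(-1)/417 = 6 - 1*(-1823/417) = 6 + 1823/417 = 4325/417 ≈ 10.372)
(1662 + M)/(Q(-27, -28) + 1907) = (1662 + 4325/417)/((-27 - 28) + 1907) = 697379/(417*(-55 + 1907)) = (697379/417)/1852 = (697379/417)*(1/1852) = 697379/772284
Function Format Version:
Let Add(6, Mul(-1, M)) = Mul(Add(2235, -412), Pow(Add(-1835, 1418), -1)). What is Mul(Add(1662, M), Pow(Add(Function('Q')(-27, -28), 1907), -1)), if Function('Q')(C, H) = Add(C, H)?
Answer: Rational(697379, 772284) ≈ 0.90301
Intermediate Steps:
M = Rational(4325, 417) (M = Add(6, Mul(-1, Mul(Add(2235, -412), Pow(Add(-1835, 1418), -1)))) = Add(6, Mul(-1, Mul(1823, Pow(-417, -1)))) = Add(6, Mul(-1, Mul(1823, Rational(-1, 417)))) = Add(6, Mul(-1, Rational(-1823, 417))) = Add(6, Rational(1823, 417)) = Rational(4325, 417) ≈ 10.372)
Mul(Add(1662, M), Pow(Add(Function('Q')(-27, -28), 1907), -1)) = Mul(Add(1662, Rational(4325, 417)), Pow(Add(Add(-27, -28), 1907), -1)) = Mul(Rational(697379, 417), Pow(Add(-55, 1907), -1)) = Mul(Rational(697379, 417), Pow(1852, -1)) = Mul(Rational(697379, 417), Rational(1, 1852)) = Rational(697379, 772284)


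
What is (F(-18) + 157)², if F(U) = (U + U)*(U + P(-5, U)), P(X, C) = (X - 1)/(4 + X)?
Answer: 346921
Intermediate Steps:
P(X, C) = (-1 + X)/(4 + X)
F(U) = 2*U*(6 + U) (F(U) = (U + U)*(U + (-1 - 5)/(4 - 5)) = (2*U)*(U - 6/(-1)) = (2*U)*(U - 1*(-6)) = (2*U)*(U + 6) = (2*U)*(6 + U) = 2*U*(6 + U))
(F(-18) + 157)² = (2*(-18)*(6 - 18) + 157)² = (2*(-18)*(-12) + 157)² = (432 + 157)² = 589² = 346921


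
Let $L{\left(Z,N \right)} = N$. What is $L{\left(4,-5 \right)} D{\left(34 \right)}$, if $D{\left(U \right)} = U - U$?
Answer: $0$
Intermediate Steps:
$D{\left(U \right)} = 0$
$L{\left(4,-5 \right)} D{\left(34 \right)} = \left(-5\right) 0 = 0$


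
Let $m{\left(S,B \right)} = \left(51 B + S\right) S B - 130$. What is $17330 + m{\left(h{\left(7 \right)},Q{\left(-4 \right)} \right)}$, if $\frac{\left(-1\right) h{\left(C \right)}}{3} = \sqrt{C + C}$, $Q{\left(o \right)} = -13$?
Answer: $15562 - 25857 \sqrt{14} \approx -81186.0$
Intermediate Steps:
$h{\left(C \right)} = - 3 \sqrt{2} \sqrt{C}$ ($h{\left(C \right)} = - 3 \sqrt{C + C} = - 3 \sqrt{2 C} = - 3 \sqrt{2} \sqrt{C}$)
$m{\left(S,B \right)} = -130 + B S \left(S + 51 B\right)$ ($m{\left(S,B \right)} = \left(S + 51 B\right) S B - 130 = S \left(S + 51 B\right) B - 130 = B S \left(S + 51 B\right) - 130 = -130 + B S \left(S + 51 B\right)$)
$17330 + m{\left(h{\left(7 \right)},Q{\left(-4 \right)} \right)} = 17330 - \left(130 + 1638 - 51 \left(- 3 \sqrt{2} \sqrt{7}\right) \left(-13\right)^{2}\right) = 17330 - \left(130 + 1638 - 51 \left(- 3 \sqrt{14}\right) 169\right) = 17330 - \left(1768 + 25857 \sqrt{14}\right) = 15562 - 25857 \sqrt{14}$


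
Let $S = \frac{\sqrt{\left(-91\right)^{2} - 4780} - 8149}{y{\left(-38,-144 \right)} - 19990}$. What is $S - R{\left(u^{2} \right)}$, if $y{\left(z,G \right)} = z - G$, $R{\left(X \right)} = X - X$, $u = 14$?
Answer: $\frac{8149}{19884} - \frac{\sqrt{389}}{6628} \approx 0.40685$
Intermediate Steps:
$R{\left(X \right)} = 0$
$S = \frac{8149}{19884} - \frac{\sqrt{389}}{6628}$ ($S = \frac{\sqrt{\left(-91\right)^{2} - 4780} - 8149}{\left(-38 - -144\right) - 19990} = \frac{\sqrt{8281 - 4780} - 8149}{\left(-38 + 144\right) - 19990} = \frac{\sqrt{3501} - 8149}{106 - 19990} = \frac{3 \sqrt{389} - 8149}{-19884} = \left(-8149 + 3 \sqrt{389}\right) \left(- \frac{1}{19884}\right) = \frac{8149}{19884} - \frac{\sqrt{389}}{6628} \approx 0.40685$)
$S - R{\left(u^{2} \right)} = \left(\frac{8149}{19884} - \frac{\sqrt{389}}{6628}\right) - 0 = \left(\frac{8149}{19884} - \frac{\sqrt{389}}{6628}\right) + 0 = \frac{8149}{19884} - \frac{\sqrt{389}}{6628}$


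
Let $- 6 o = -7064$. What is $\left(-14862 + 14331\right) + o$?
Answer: $\frac{1939}{3} \approx 646.33$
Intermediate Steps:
$o = \frac{3532}{3}$ ($o = \left(- \frac{1}{6}\right) \left(-7064\right) = \frac{3532}{3} \approx 1177.3$)
$\left(-14862 + 14331\right) + o = \left(-14862 + 14331\right) + \frac{3532}{3} = -531 + \frac{3532}{3} = \frac{1939}{3}$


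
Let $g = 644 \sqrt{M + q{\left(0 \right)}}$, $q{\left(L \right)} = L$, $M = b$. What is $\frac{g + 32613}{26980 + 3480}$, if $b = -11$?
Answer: $\frac{32613}{30460} + \frac{161 i \sqrt{11}}{7615} \approx 1.0707 + 0.070122 i$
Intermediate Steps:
$M = -11$
$g = 644 i \sqrt{11}$ ($g = 644 \sqrt{-11 + 0} = 644 \sqrt{-11} = 644 i \sqrt{11} \approx 2135.9 i$)
$\frac{g + 32613}{26980 + 3480} = \frac{644 i \sqrt{11} + 32613}{26980 + 3480} = \frac{32613 + 644 i \sqrt{11}}{30460} = \left(32613 + 644 i \sqrt{11}\right) \frac{1}{30460} = \frac{32613}{30460} + \frac{161 i \sqrt{11}}{7615}$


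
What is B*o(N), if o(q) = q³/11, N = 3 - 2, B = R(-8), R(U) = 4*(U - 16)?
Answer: -96/11 ≈ -8.7273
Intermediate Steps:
R(U) = -64 + 4*U (R(U) = 4*(-16 + U) = -64 + 4*U)
B = -96 (B = -64 + 4*(-8) = -64 - 32 = -96)
N = 1
o(q) = q³/11 (o(q) = q³*(1/11) = q³/11)
B*o(N) = -96*1³/11 = -96/11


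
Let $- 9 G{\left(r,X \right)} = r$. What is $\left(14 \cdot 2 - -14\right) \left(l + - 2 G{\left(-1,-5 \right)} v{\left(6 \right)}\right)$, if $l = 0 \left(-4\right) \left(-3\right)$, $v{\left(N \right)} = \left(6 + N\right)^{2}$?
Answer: $-1344$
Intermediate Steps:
$G{\left(r,X \right)} = - \frac{r}{9}$
$l = 0$ ($l = 0 \left(-3\right) = 0$)
$\left(14 \cdot 2 - -14\right) \left(l + - 2 G{\left(-1,-5 \right)} v{\left(6 \right)}\right) = \left(14 \cdot 2 - -14\right) \left(0 + - 2 \left(\left(- \frac{1}{9}\right) \left(-1\right)\right) \left(6 + 6\right)^{2}\right) = \left(28 + 14\right) \left(0 + \left(-2\right) \frac{1}{9} \cdot 12^{2}\right) = 42 \left(0 - 32\right) = 42 \left(-32\right) = -1344$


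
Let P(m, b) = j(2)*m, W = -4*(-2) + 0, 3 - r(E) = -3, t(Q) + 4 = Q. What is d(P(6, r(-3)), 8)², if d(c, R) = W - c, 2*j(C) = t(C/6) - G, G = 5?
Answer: 1156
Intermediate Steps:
t(Q) = -4 + Q
r(E) = 6 (r(E) = 3 - 1*(-3) = 3 + 3 = 6)
W = 8 (W = 8 + 0 = 8)
j(C) = -9/2 + C/12 (j(C) = ((-4 + C/6) - 1*5)/2 = ((-4 + C*(⅙)) - 5)/2 = ((-4 + C/6) - 5)/2 = (-9 + C/6)/2 = -9/2 + C/12)
P(m, b) = -13*m/3 (P(m, b) = (-9/2 + (1/12)*2)*m = (-9/2 + ⅙)*m = -13*m/3)
d(c, R) = 8 - c
d(P(6, r(-3)), 8)² = (8 - (-13)*6/3)² = (8 - 1*(-26))² = (8 + 26)² = 34² = 1156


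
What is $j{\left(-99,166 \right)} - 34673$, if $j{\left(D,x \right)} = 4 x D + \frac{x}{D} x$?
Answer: $- \frac{9968047}{99} \approx -1.0069 \cdot 10^{5}$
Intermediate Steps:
$j{\left(D,x \right)} = \frac{x^{2}}{D} + 4 D x$ ($j{\left(D,x \right)} = 4 D x + \frac{x^{2}}{D} = \frac{x^{2}}{D} + 4 D x$)
$j{\left(-99,166 \right)} - 34673 = \frac{166 \left(166 + 4 \left(-99\right)^{2}\right)}{-99} - 34673 = 166 \left(- \frac{1}{99}\right) \left(166 + 4 \cdot 9801\right) - 34673 = 166 \left(- \frac{1}{99}\right) \left(166 + 39204\right) - 34673 = 166 \left(- \frac{1}{99}\right) 39370 - 34673 = - \frac{6535420}{99} - 34673 = - \frac{9968047}{99}$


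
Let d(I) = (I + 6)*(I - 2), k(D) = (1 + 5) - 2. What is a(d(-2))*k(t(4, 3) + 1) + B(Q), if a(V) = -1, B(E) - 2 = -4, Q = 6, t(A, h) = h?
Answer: -6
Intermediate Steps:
B(E) = -2 (B(E) = 2 - 4 = -2)
k(D) = 4 (k(D) = 6 - 2 = 4)
d(I) = (-2 + I)*(6 + I) (d(I) = (6 + I)*(-2 + I) = (-2 + I)*(6 + I))
a(d(-2))*k(t(4, 3) + 1) + B(Q) = -1*4 - 2 = -4 - 2 = -6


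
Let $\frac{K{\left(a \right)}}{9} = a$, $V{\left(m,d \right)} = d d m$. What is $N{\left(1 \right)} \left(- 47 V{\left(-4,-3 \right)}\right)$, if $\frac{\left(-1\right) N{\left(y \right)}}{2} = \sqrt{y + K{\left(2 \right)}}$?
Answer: $- 3384 \sqrt{19} \approx -14751.0$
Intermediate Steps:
$V{\left(m,d \right)} = m d^{2}$ ($V{\left(m,d \right)} = d^{2} m = m d^{2}$)
$K{\left(a \right)} = 9 a$
$N{\left(y \right)} = - 2 \sqrt{18 + y}$ ($N{\left(y \right)} = - 2 \sqrt{y + 9 \cdot 2} = - 2 \sqrt{y + 18} = - 2 \sqrt{18 + y}$)
$N{\left(1 \right)} \left(- 47 V{\left(-4,-3 \right)}\right) = - 2 \sqrt{18 + 1} \left(- 47 \left(- 4 \left(-3\right)^{2}\right)\right) = - 2 \sqrt{19} \left(- 47 \left(\left(-4\right) 9\right)\right) = - 2 \sqrt{19} \left(\left(-47\right) \left(-36\right)\right) = - 2 \sqrt{19} \cdot 1692 = - 3384 \sqrt{19}$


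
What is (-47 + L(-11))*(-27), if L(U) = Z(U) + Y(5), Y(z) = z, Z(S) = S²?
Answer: -2133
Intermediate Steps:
L(U) = 5 + U² (L(U) = U² + 5 = 5 + U²)
(-47 + L(-11))*(-27) = (-47 + (5 + (-11)²))*(-27) = (-47 + (5 + 121))*(-27) = (-47 + 126)*(-27) = 79*(-27) = -2133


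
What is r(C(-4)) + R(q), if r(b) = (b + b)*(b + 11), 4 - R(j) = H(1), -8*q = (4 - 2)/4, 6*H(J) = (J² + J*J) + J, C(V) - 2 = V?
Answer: -65/2 ≈ -32.500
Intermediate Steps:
C(V) = 2 + V
H(J) = J²/3 + J/6 (H(J) = ((J² + J*J) + J)/6 = ((J² + J²) + J)/6 = (2*J² + J)/6 = (J + 2*J²)/6 = J²/3 + J/6)
q = -1/16 (q = -(4 - 2)/(8*4) = -1/(4*4) = -⅛*½ = -1/16 ≈ -0.062500)
R(j) = 7/2 (R(j) = 4 - (1 + 2*1)/6 = 4 - (1 + 2)/6 = 4 - 3/6 = 4 - 1*½ = 4 - ½ = 7/2)
r(b) = 2*b*(11 + b) (r(b) = (2*b)*(11 + b) = 2*b*(11 + b))
r(C(-4)) + R(q) = 2*(2 - 4)*(11 + (2 - 4)) + 7/2 = 2*(-2)*(11 - 2) + 7/2 = 2*(-2)*9 + 7/2 = -36 + 7/2 = -65/2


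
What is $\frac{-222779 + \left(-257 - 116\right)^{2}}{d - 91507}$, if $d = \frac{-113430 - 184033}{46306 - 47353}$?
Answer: $\frac{6255825}{6822169} \approx 0.91698$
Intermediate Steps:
$d = \frac{297463}{1047}$ ($d = - \frac{297463}{-1047} = \left(-297463\right) \left(- \frac{1}{1047}\right) = \frac{297463}{1047} \approx 284.11$)
$\frac{-222779 + \left(-257 - 116\right)^{2}}{d - 91507} = \frac{-222779 + \left(-257 - 116\right)^{2}}{\frac{297463}{1047} - 91507} = \frac{-222779 + \left(-373\right)^{2}}{- \frac{95510366}{1047}} = \left(-222779 + 139129\right) \left(- \frac{1047}{95510366}\right) = \left(-83650\right) \left(- \frac{1047}{95510366}\right) = \frac{6255825}{6822169}$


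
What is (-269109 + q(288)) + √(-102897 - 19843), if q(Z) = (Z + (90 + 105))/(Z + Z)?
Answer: -51668767/192 + 38*I*√85 ≈ -2.6911e+5 + 350.34*I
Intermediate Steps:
q(Z) = (195 + Z)/(2*Z) (q(Z) = (Z + 195)/((2*Z)) = (195 + Z)*(1/(2*Z)) = (195 + Z)/(2*Z))
(-269109 + q(288)) + √(-102897 - 19843) = (-269109 + (½)*(195 + 288)/288) + √(-102897 - 19843) = (-269109 + (½)*(1/288)*483) + √(-122740) = (-269109 + 161/192) + 38*I*√85 = -51668767/192 + 38*I*√85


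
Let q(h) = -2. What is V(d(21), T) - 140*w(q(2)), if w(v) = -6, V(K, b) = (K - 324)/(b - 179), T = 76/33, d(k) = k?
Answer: 4908039/5831 ≈ 841.71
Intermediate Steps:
T = 76/33 (T = 76*(1/33) = 76/33 ≈ 2.3030)
V(K, b) = (-324 + K)/(-179 + b)
V(d(21), T) - 140*w(q(2)) = (-324 + 21)/(-179 + 76/33) - 140*(-6) = -303/(-5831/33) - 1*(-840) = -33/5831*(-303) + 840 = 9999/5831 + 840 = 4908039/5831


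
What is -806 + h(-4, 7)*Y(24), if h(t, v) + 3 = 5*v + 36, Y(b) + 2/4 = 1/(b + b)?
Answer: -10063/12 ≈ -838.58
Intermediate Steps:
Y(b) = -½ + 1/(2*b) (Y(b) = -½ + 1/(b + b) = -½ + 1/(2*b))
h(t, v) = 33 + 5*v (h(t, v) = -3 + (5*v + 36) = -3 + (36 + 5*v) = 33 + 5*v)
-806 + h(-4, 7)*Y(24) = -806 + (33 + 5*7)*((½)*(1 - 1*24)/24) = -806 + (33 + 35)*((½)*(1/24)*(1 - 24)) = -806 + 68*((½)*(1/24)*(-23)) = -806 + 68*(-23/48) = -806 - 391/12 = -10063/12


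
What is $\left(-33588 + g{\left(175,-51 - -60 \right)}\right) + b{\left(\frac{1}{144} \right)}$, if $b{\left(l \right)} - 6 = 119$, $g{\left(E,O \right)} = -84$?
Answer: $-33547$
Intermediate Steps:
$b{\left(l \right)} = 125$ ($b{\left(l \right)} = 6 + 119 = 125$)
$\left(-33588 + g{\left(175,-51 - -60 \right)}\right) + b{\left(\frac{1}{144} \right)} = \left(-33588 - 84\right) + 125 = -33672 + 125 = -33547$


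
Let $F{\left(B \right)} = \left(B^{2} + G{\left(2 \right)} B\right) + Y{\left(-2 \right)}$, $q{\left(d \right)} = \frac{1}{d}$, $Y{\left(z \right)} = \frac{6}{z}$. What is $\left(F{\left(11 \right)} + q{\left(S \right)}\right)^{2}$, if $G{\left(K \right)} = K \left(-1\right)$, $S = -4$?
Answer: $\frac{146689}{16} \approx 9168.1$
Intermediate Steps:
$G{\left(K \right)} = - K$
$F{\left(B \right)} = -3 + B^{2} - 2 B$ ($F{\left(B \right)} = \left(B^{2} + \left(-1\right) 2 B\right) + \frac{6}{-2} = \left(B^{2} - 2 B\right) + 6 \left(- \frac{1}{2}\right) = \left(B^{2} - 2 B\right) - 3 = -3 + B^{2} - 2 B$)
$\left(F{\left(11 \right)} + q{\left(S \right)}\right)^{2} = \left(\left(-3 + 11^{2} - 22\right) + \frac{1}{-4}\right)^{2} = \left(\left(-3 + 121 - 22\right) - \frac{1}{4}\right)^{2} = \left(96 - \frac{1}{4}\right)^{2} = \left(\frac{383}{4}\right)^{2} = \frac{146689}{16}$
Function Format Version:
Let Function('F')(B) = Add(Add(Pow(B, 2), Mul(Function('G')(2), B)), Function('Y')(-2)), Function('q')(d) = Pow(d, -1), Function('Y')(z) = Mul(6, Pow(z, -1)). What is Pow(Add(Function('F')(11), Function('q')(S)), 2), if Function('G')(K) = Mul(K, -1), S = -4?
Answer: Rational(146689, 16) ≈ 9168.1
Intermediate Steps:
Function('G')(K) = Mul(-1, K)
Function('F')(B) = Add(-3, Pow(B, 2), Mul(-2, B)) (Function('F')(B) = Add(Add(Pow(B, 2), Mul(Mul(-1, 2), B)), Mul(6, Pow(-2, -1))) = Add(Add(Pow(B, 2), Mul(-2, B)), Mul(6, Rational(-1, 2))) = Add(Add(Pow(B, 2), Mul(-2, B)), -3) = Add(-3, Pow(B, 2), Mul(-2, B)))
Pow(Add(Function('F')(11), Function('q')(S)), 2) = Pow(Add(Add(-3, Pow(11, 2), Mul(-2, 11)), Pow(-4, -1)), 2) = Pow(Add(Add(-3, 121, -22), Rational(-1, 4)), 2) = Pow(Add(96, Rational(-1, 4)), 2) = Pow(Rational(383, 4), 2) = Rational(146689, 16)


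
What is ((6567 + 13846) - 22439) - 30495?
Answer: -32521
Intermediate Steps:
((6567 + 13846) - 22439) - 30495 = (20413 - 22439) - 30495 = -2026 - 30495 = -32521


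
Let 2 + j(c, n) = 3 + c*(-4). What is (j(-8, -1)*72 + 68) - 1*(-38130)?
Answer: 40574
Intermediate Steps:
j(c, n) = 1 - 4*c (j(c, n) = -2 + (3 + c*(-4)) = -2 + (3 - 4*c) = 1 - 4*c)
(j(-8, -1)*72 + 68) - 1*(-38130) = ((1 - 4*(-8))*72 + 68) - 1*(-38130) = ((1 + 32)*72 + 68) + 38130 = (33*72 + 68) + 38130 = (2376 + 68) + 38130 = 2444 + 38130 = 40574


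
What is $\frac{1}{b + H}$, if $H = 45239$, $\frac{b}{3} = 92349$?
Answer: $\frac{1}{322286} \approx 3.1028 \cdot 10^{-6}$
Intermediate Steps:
$b = 277047$ ($b = 3 \cdot 92349 = 277047$)
$\frac{1}{b + H} = \frac{1}{277047 + 45239} = \frac{1}{322286}$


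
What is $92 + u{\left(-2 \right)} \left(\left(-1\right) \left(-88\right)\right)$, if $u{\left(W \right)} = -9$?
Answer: $-700$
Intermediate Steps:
$92 + u{\left(-2 \right)} \left(\left(-1\right) \left(-88\right)\right) = 92 - 9 \left(\left(-1\right) \left(-88\right)\right) = 92 - 792 = -700$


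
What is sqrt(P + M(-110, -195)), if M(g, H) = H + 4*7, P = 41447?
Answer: 8*sqrt(645) ≈ 203.17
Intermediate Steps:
M(g, H) = 28 + H (M(g, H) = H + 28 = 28 + H)
sqrt(P + M(-110, -195)) = sqrt(41447 + (28 - 195)) = sqrt(41447 - 167) = sqrt(41280) = 8*sqrt(645)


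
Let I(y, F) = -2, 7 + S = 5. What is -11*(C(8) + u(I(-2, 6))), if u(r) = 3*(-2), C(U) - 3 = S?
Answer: 55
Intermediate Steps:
S = -2 (S = -7 + 5 = -2)
C(U) = 1 (C(U) = 3 - 2 = 1)
u(r) = -6
-11*(C(8) + u(I(-2, 6))) = -11*(1 - 6) = -11*(-5) = 55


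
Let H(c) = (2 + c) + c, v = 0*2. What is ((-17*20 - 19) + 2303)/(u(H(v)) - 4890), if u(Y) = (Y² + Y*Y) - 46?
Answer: -243/616 ≈ -0.39448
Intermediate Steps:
v = 0
H(c) = 2 + 2*c
u(Y) = -46 + 2*Y² (u(Y) = (Y² + Y²) - 46 = 2*Y² - 46 = -46 + 2*Y²)
((-17*20 - 19) + 2303)/(u(H(v)) - 4890) = ((-17*20 - 19) + 2303)/((-46 + 2*(2 + 2*0)²) - 4890) = ((-340 - 19) + 2303)/((-46 + 2*(2 + 0)²) - 4890) = (-359 + 2303)/((-46 + 2*2²) - 4890) = 1944/((-46 + 2*4) - 4890) = 1944/((-46 + 8) - 4890) = 1944/(-38 - 4890) = 1944/(-4928) = 1944*(-1/4928) = -243/616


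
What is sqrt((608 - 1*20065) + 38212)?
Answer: 11*sqrt(155) ≈ 136.95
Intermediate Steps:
sqrt((608 - 1*20065) + 38212) = sqrt((608 - 20065) + 38212) = sqrt(-19457 + 38212) = sqrt(18755) = 11*sqrt(155)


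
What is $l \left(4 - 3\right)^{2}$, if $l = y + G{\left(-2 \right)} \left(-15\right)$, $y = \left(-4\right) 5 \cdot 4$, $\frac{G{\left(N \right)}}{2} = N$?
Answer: $-20$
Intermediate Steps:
$G{\left(N \right)} = 2 N$
$y = -80$ ($y = \left(-20\right) 4 = -80$)
$l = -20$ ($l = -80 + 2 \left(-2\right) \left(-15\right) = -80 - -60 = -80 + 60 = -20$)
$l \left(4 - 3\right)^{2} = - 20 \left(4 - 3\right)^{2} = - 20 \cdot 1^{2} = \left(-20\right) 1 = -20$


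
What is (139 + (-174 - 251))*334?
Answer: -95524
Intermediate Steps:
(139 + (-174 - 251))*334 = (139 - 425)*334 = -286*334 = -95524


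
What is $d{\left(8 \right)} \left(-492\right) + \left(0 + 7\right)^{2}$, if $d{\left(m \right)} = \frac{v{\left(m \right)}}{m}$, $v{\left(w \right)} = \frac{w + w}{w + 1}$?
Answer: $- \frac{181}{3} \approx -60.333$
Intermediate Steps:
$v{\left(w \right)} = \frac{2 w}{1 + w}$
$d{\left(m \right)} = \frac{2}{1 + m}$ ($d{\left(m \right)} = \frac{2 m \frac{1}{1 + m}}{m} = \frac{2}{1 + m}$)
$d{\left(8 \right)} \left(-492\right) + \left(0 + 7\right)^{2} = \frac{2}{1 + 8} \left(-492\right) + \left(0 + 7\right)^{2} = \frac{2}{9} \left(-492\right) + 7^{2} = 2 \cdot \frac{1}{9} \left(-492\right) + 49 = \frac{2}{9} \left(-492\right) + 49 = - \frac{328}{3} + 49 = - \frac{181}{3}$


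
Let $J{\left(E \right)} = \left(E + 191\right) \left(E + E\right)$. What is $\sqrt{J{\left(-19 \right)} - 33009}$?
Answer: $i \sqrt{39545} \approx 198.86 i$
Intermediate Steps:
$J{\left(E \right)} = 2 E \left(191 + E\right)$ ($J{\left(E \right)} = \left(191 + E\right) 2 E = 2 E \left(191 + E\right)$)
$\sqrt{J{\left(-19 \right)} - 33009} = \sqrt{2 \left(-19\right) \left(191 - 19\right) - 33009} = \sqrt{2 \left(-19\right) 172 - 33009} = \sqrt{-6536 - 33009} = \sqrt{-39545} = i \sqrt{39545}$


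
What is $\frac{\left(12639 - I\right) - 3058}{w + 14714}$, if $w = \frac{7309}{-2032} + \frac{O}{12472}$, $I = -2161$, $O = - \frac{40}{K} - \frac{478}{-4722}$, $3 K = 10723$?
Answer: $\frac{941725191056054688}{1179795361155132061} \approx 0.79821$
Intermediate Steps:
$K = \frac{10723}{3}$ ($K = \frac{1}{3} \cdot 10723 = \frac{10723}{3} \approx 3574.3$)
$O = \frac{2279477}{25317003}$ ($O = - \frac{40}{\frac{10723}{3}} - \frac{478}{-4722} = \left(-40\right) \frac{3}{10723} - - \frac{239}{2361} = - \frac{120}{10723} + \frac{239}{2361} = \frac{2279477}{25317003} \approx 0.090037$)
$w = - \frac{288479859924035}{80201429999664}$ ($w = \frac{7309}{-2032} + \frac{2279477}{25317003 \cdot 12472} = 7309 \left(- \frac{1}{2032}\right) + \frac{2279477}{25317003} \cdot \frac{1}{12472} = - \frac{7309}{2032} + \frac{2279477}{315753661416} = - \frac{288479859924035}{80201429999664} \approx -3.5969$)
$\frac{\left(12639 - I\right) - 3058}{w + 14714} = \frac{\left(12639 - -2161\right) - 3058}{- \frac{288479859924035}{80201429999664} + 14714} = \frac{\left(12639 + 2161\right) - 3058}{\frac{1179795361155132061}{80201429999664}} = \left(14800 - 3058\right) \frac{80201429999664}{1179795361155132061} = 11742 \cdot \frac{80201429999664}{1179795361155132061} = \frac{941725191056054688}{1179795361155132061}$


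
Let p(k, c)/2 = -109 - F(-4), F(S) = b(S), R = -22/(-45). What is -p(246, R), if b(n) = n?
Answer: 210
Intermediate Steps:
R = 22/45 (R = -22*(-1/45) = 22/45 ≈ 0.48889)
F(S) = S
p(k, c) = -210 (p(k, c) = 2*(-109 - 1*(-4)) = 2*(-109 + 4) = 2*(-105) = -210)
-p(246, R) = -1*(-210) = 210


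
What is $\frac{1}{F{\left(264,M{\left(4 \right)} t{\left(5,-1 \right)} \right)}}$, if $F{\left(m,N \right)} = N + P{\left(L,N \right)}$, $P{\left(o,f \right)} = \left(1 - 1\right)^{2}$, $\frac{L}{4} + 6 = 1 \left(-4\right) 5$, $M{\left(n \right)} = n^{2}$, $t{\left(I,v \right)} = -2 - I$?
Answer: $- \frac{1}{112} \approx -0.0089286$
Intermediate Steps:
$L = -104$ ($L = -24 + 4 \cdot 1 \left(-4\right) 5 = -24 + 4 \left(\left(-4\right) 5\right) = -24 + 4 \left(-20\right) = -24 - 80 = -104$)
$P{\left(o,f \right)} = 0$ ($P{\left(o,f \right)} = 0^{2} = 0$)
$F{\left(m,N \right)} = N$ ($F{\left(m,N \right)} = N + 0 = N$)
$\frac{1}{F{\left(264,M{\left(4 \right)} t{\left(5,-1 \right)} \right)}} = \frac{1}{4^{2} \left(-2 - 5\right)} = \frac{1}{16 \left(-2 - 5\right)} = \frac{1}{16 \left(-7\right)} = \frac{1}{-112} = - \frac{1}{112}$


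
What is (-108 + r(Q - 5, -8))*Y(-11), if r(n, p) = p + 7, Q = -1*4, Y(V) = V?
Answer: 1199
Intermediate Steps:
Q = -4
r(n, p) = 7 + p
(-108 + r(Q - 5, -8))*Y(-11) = (-108 + (7 - 8))*(-11) = (-108 - 1)*(-11) = -109*(-11) = 1199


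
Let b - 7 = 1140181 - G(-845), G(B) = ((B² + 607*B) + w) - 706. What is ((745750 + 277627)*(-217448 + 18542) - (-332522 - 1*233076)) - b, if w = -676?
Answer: -203556200424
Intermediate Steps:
G(B) = -1382 + B² + 607*B (G(B) = ((B² + 607*B) - 676) - 706 = (-676 + B² + 607*B) - 706 = -1382 + B² + 607*B)
b = 940460 (b = 7 + (1140181 - (-1382 + (-845)² + 607*(-845))) = 7 + (1140181 - (-1382 + 714025 - 512915)) = 7 + (1140181 - 1*199728) = 7 + (1140181 - 199728) = 7 + 940453 = 940460)
((745750 + 277627)*(-217448 + 18542) - (-332522 - 1*233076)) - b = ((745750 + 277627)*(-217448 + 18542) - (-332522 - 1*233076)) - 1*940460 = (1023377*(-198906) - (-332522 - 233076)) - 940460 = (-203555825562 - 1*(-565598)) - 940460 = (-203555825562 + 565598) - 940460 = -203555259964 - 940460 = -203556200424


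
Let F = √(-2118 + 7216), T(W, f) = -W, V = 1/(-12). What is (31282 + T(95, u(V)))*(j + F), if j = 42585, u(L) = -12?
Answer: 1328098395 + 31187*√5098 ≈ 1.3303e+9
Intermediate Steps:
V = -1/12 ≈ -0.083333
F = √5098 ≈ 71.400
(31282 + T(95, u(V)))*(j + F) = (31282 - 1*95)*(42585 + √5098) = (31282 - 95)*(42585 + √5098) = 31187*(42585 + √5098) = 1328098395 + 31187*√5098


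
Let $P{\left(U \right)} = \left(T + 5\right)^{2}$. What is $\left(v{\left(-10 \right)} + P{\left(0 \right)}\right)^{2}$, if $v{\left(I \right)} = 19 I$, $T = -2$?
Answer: $32761$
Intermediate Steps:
$P{\left(U \right)} = 9$ ($P{\left(U \right)} = \left(-2 + 5\right)^{2} = 3^{2} = 9$)
$\left(v{\left(-10 \right)} + P{\left(0 \right)}\right)^{2} = \left(19 \left(-10\right) + 9\right)^{2} = \left(-190 + 9\right)^{2} = \left(-181\right)^{2} = 32761$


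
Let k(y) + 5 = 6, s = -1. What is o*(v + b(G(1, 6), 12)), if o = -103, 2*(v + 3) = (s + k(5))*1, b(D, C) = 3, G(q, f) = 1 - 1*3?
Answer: 0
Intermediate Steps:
G(q, f) = -2 (G(q, f) = 1 - 3 = -2)
k(y) = 1 (k(y) = -5 + 6 = 1)
v = -3 (v = -3 + ((-1 + 1)*1)/2 = -3 + (0*1)/2 = -3 + (½)*0 = -3 + 0 = -3)
o*(v + b(G(1, 6), 12)) = -103*(-3 + 3) = -103*0 = 0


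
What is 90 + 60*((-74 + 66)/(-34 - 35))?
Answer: 2230/23 ≈ 96.957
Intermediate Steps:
90 + 60*((-74 + 66)/(-34 - 35)) = 90 + 60*(-8/(-69)) = 90 + 60*(-8*(-1/69)) = 90 + 60*(8/69) = 90 + 160/23 = 2230/23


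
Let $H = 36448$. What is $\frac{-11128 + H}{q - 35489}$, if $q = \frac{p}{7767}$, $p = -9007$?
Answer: $- \frac{19666044}{27565207} \approx -0.71344$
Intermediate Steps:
$q = - \frac{9007}{7767} \approx -1.1596$
$\frac{-11128 + H}{q - 35489} = \frac{-11128 + 36448}{- \frac{9007}{7767} - 35489} = \frac{25320}{- \frac{275652070}{7767}} = 25320 \left(- \frac{7767}{275652070}\right) = - \frac{19666044}{27565207}$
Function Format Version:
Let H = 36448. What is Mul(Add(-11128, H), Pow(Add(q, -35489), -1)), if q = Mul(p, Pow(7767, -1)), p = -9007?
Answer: Rational(-19666044, 27565207) ≈ -0.71344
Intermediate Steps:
q = Rational(-9007, 7767) (q = Mul(-9007, Pow(7767, -1)) = Mul(-9007, Rational(1, 7767)) = Rational(-9007, 7767) ≈ -1.1596)
Mul(Add(-11128, H), Pow(Add(q, -35489), -1)) = Mul(Add(-11128, 36448), Pow(Add(Rational(-9007, 7767), -35489), -1)) = Mul(25320, Pow(Rational(-275652070, 7767), -1)) = Mul(25320, Rational(-7767, 275652070)) = Rational(-19666044, 27565207)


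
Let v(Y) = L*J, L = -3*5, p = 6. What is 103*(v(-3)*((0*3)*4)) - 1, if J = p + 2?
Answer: -1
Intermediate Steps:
J = 8 (J = 6 + 2 = 8)
L = -15
v(Y) = -120 (v(Y) = -15*8 = -120)
103*(v(-3)*((0*3)*4)) - 1 = 103*(-120*0*3*4) - 1 = 103*(-0*4) - 1 = 103*(-120*0) - 1 = 103*0 - 1 = 0 - 1 = -1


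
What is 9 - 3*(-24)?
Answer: 81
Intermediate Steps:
9 - 3*(-24) = 9 + 72 = 81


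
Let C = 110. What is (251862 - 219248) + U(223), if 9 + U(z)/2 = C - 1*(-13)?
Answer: 32842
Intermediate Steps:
U(z) = 228 (U(z) = -18 + 2*(110 - 1*(-13)) = -18 + 2*(110 + 13) = -18 + 2*123 = -18 + 246 = 228)
(251862 - 219248) + U(223) = (251862 - 219248) + 228 = 32614 + 228 = 32842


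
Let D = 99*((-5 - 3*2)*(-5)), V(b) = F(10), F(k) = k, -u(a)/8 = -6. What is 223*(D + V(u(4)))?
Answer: 1216465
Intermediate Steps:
u(a) = 48 (u(a) = -8*(-6) = 48)
V(b) = 10
D = 5445 (D = 99*((-5 - 6)*(-5)) = 99*(-11*(-5)) = 99*55 = 5445)
223*(D + V(u(4))) = 223*(5445 + 10) = 223*5455 = 1216465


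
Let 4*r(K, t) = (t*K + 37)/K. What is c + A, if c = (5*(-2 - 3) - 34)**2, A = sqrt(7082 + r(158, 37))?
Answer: 3481 + sqrt(708109706)/316 ≈ 3565.2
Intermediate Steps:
r(K, t) = (37 + K*t)/(4*K) (r(K, t) = ((t*K + 37)/K)/4 = ((K*t + 37)/K)/4 = ((37 + K*t)/K)/4 = (37 + K*t)/(4*K))
A = sqrt(708109706)/316 (A = sqrt(7082 + (1/4)*(37 + 158*37)/158) = sqrt(7082 + (1/4)*(1/158)*(37 + 5846)) = sqrt(7082 + (1/4)*(1/158)*5883) = sqrt(7082 + 5883/632) = sqrt(4481707/632) = sqrt(708109706)/316 ≈ 84.210)
c = 3481 (c = (5*(-5) - 34)**2 = (-25 - 34)**2 = (-59)**2 = 3481)
c + A = 3481 + sqrt(708109706)/316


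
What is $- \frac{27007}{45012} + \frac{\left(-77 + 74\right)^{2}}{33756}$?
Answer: $- \frac{18984233}{31654689} \approx -0.59973$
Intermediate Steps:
$- \frac{27007}{45012} + \frac{\left(-77 + 74\right)^{2}}{33756} = \left(-27007\right) \frac{1}{45012} + \left(-3\right)^{2} \cdot \frac{1}{33756} = - \frac{27007}{45012} + 9 \cdot \frac{1}{33756} = - \frac{27007}{45012} + \frac{3}{11252} = - \frac{18984233}{31654689}$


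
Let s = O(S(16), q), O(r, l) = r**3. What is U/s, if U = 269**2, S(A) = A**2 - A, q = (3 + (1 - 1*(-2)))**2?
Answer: 72361/13824000 ≈ 0.0052345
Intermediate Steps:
q = 36 (q = (3 + (1 + 2))**2 = (3 + 3)**2 = 6**2 = 36)
U = 72361
s = 13824000 (s = (16*(-1 + 16))**3 = (16*15)**3 = 240**3 = 13824000)
U/s = 72361/13824000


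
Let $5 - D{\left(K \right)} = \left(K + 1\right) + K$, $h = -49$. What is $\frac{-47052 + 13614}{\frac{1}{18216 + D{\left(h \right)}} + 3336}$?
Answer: $- \frac{612517284}{61108849} \approx -10.023$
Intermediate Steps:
$D{\left(K \right)} = 4 - 2 K$ ($D{\left(K \right)} = 5 - \left(\left(K + 1\right) + K\right) = 5 - \left(\left(1 + K\right) + K\right) = 5 - \left(1 + 2 K\right) = 4 - 2 K$)
$\frac{-47052 + 13614}{\frac{1}{18216 + D{\left(h \right)}} + 3336} = \frac{-47052 + 13614}{\frac{1}{18216 + \left(4 - -98\right)} + 3336} = - \frac{33438}{\frac{1}{18216 + \left(4 + 98\right)} + 3336} = - \frac{33438}{\frac{1}{18216 + 102} + 3336} = - \frac{33438}{\frac{1}{18318} + 3336} = - \frac{33438}{\frac{61108849}{18318}} = \left(-33438\right) \frac{18318}{61108849} = - \frac{612517284}{61108849}$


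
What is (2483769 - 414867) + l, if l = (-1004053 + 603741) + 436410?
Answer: 2105000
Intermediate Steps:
l = 36098 (l = -400312 + 436410 = 36098)
(2483769 - 414867) + l = (2483769 - 414867) + 36098 = 2068902 + 36098 = 2105000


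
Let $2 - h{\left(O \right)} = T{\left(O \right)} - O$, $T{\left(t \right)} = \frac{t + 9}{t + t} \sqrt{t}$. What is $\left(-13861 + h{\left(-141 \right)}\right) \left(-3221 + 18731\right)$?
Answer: $-217140000 - 7260 i \sqrt{141} \approx -2.1714 \cdot 10^{8} - 86208.0 i$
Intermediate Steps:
$T{\left(t \right)} = \frac{9 + t}{2 \sqrt{t}}$ ($T{\left(t \right)} = \frac{9 + t}{2 t} \sqrt{t} = \frac{9 + t}{2 \sqrt{t}}$)
$h{\left(O \right)} = 2 + O - \frac{9 + O}{2 \sqrt{O}}$ ($h{\left(O \right)} = 2 - \left(\frac{9 + O}{2 \sqrt{O}} - O\right) = 2 - \left(- O + \frac{9 + O}{2 \sqrt{O}}\right) = 2 + \left(O - \frac{9 + O}{2 \sqrt{O}}\right) = 2 + O - \frac{9 + O}{2 \sqrt{O}}$)
$\left(-13861 + h{\left(-141 \right)}\right) \left(-3221 + 18731\right) = \left(-13861 - \left(139 + \frac{i \sqrt{141}}{2} - \frac{3 i \sqrt{141}}{94}\right)\right) \left(-3221 + 18731\right) = \left(-13861 - \left(139 + \frac{i \sqrt{141}}{2} + \frac{9}{2} \left(- \frac{1}{141}\right) i \sqrt{141}\right)\right) 15510 = \left(-13861 + \left(2 - 141 + \frac{3 i \sqrt{141}}{94} - \frac{i \sqrt{141}}{2}\right)\right) 15510 = \left(-13861 - \left(139 + \frac{22 i \sqrt{141}}{47}\right)\right) 15510 = \left(-14000 - \frac{22 i \sqrt{141}}{47}\right) 15510 = -217140000 - 7260 i \sqrt{141}$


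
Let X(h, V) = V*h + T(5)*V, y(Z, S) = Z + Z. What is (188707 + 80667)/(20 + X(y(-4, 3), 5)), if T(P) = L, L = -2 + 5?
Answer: -269374/5 ≈ -53875.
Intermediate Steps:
L = 3
T(P) = 3
y(Z, S) = 2*Z
X(h, V) = 3*V + V*h (X(h, V) = V*h + 3*V = 3*V + V*h)
(188707 + 80667)/(20 + X(y(-4, 3), 5)) = (188707 + 80667)/(20 + 5*(3 + 2*(-4))) = 269374/(20 + 5*(3 - 8)) = 269374/(20 + 5*(-5)) = 269374/(20 - 25) = 269374/(-5) = -⅕*269374 = -269374/5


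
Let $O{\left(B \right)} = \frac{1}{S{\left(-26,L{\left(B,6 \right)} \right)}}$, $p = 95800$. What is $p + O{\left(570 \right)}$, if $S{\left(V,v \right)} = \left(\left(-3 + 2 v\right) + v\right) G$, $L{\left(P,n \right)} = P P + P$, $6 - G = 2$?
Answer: $\frac{374159162401}{3905628} \approx 95800.0$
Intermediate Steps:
$G = 4$ ($G = 6 - 2 = 4$)
$L{\left(P,n \right)} = P + P^{2}$ ($L{\left(P,n \right)} = P^{2} + P = P + P^{2}$)
$S{\left(V,v \right)} = -12 + 12 v$ ($S{\left(V,v \right)} = \left(\left(-3 + 2 v\right) + v\right) 4 = \left(-3 + 3 v\right) 4 = -12 + 12 v$)
$O{\left(B \right)} = \frac{1}{-12 + 12 B \left(1 + B\right)}$
$p + O{\left(570 \right)} = 95800 + \frac{1}{12 \left(-1 + 570 \left(1 + 570\right)\right)} = 95800 + \frac{1}{12 \left(-1 + 570 \cdot 571\right)} = 95800 + \frac{1}{12 \left(-1 + 325470\right)} = 95800 + \frac{1}{12 \cdot 325469} = 95800 + \frac{1}{12} \cdot \frac{1}{325469} = 95800 + \frac{1}{3905628} = \frac{374159162401}{3905628}$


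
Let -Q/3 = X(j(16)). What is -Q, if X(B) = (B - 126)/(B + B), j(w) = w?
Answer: -165/16 ≈ -10.313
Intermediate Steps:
X(B) = (-126 + B)/(2*B) (X(B) = (-126 + B)/((2*B)) = (-126 + B)*(1/(2*B)) = (-126 + B)/(2*B))
Q = 165/16 (Q = -3*(-126 + 16)/(2*16) = -3*(-110)/(2*16) = -3*(-55/16) = 165/16 ≈ 10.313)
-Q = -1*165/16 = -165/16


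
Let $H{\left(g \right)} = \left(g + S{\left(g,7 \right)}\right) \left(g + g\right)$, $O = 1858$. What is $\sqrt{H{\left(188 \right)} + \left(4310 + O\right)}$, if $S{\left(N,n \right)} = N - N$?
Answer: $2 \sqrt{19214} \approx 277.23$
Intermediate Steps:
$S{\left(N,n \right)} = 0$
$H{\left(g \right)} = 2 g^{2}$ ($H{\left(g \right)} = \left(g + 0\right) \left(g + g\right) = g 2 g = 2 g^{2}$)
$\sqrt{H{\left(188 \right)} + \left(4310 + O\right)} = \sqrt{2 \cdot 188^{2} + \left(4310 + 1858\right)} = \sqrt{2 \cdot 35344 + 6168} = \sqrt{70688 + 6168} = \sqrt{76856} = 2 \sqrt{19214}$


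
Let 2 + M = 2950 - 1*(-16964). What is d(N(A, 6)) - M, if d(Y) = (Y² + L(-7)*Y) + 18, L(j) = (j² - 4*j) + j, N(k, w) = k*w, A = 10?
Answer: -12094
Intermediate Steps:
M = 19912 (M = -2 + (2950 - 1*(-16964)) = -2 + (2950 + 16964) = -2 + 19914 = 19912)
L(j) = j² - 3*j
d(Y) = 18 + Y² + 70*Y (d(Y) = (Y² + (-7*(-3 - 7))*Y) + 18 = (Y² + (-7*(-10))*Y) + 18 = (Y² + 70*Y) + 18 = 18 + Y² + 70*Y)
d(N(A, 6)) - M = (18 + (10*6)² + 70*(10*6)) - 1*19912 = (18 + 60² + 70*60) - 19912 = (18 + 3600 + 4200) - 19912 = 7818 - 19912 = -12094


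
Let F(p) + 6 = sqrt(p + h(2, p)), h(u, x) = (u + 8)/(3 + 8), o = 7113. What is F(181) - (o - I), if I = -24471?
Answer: -31590 + sqrt(22011)/11 ≈ -31577.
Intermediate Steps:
h(u, x) = 8/11 + u/11 (h(u, x) = (8 + u)/11 = (8 + u)*(1/11) = 8/11 + u/11)
F(p) = -6 + sqrt(10/11 + p) (F(p) = -6 + sqrt(p + (8/11 + (1/11)*2)) = -6 + sqrt(p + (8/11 + 2/11)) = -6 + sqrt(p + 10/11) = -6 + sqrt(10/11 + p))
F(181) - (o - I) = (-6 + sqrt(110 + 121*181)/11) - (7113 - 1*(-24471)) = (-6 + sqrt(110 + 21901)/11) - (7113 + 24471) = (-6 + sqrt(22011)/11) - 1*31584 = (-6 + sqrt(22011)/11) - 31584 = -31590 + sqrt(22011)/11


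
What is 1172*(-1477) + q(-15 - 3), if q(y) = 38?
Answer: -1731006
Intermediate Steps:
1172*(-1477) + q(-15 - 3) = 1172*(-1477) + 38 = -1731044 + 38 = -1731006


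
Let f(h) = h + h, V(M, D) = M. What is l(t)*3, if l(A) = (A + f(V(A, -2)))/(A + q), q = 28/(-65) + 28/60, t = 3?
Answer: 5265/592 ≈ 8.8936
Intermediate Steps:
f(h) = 2*h
q = 7/195 (q = 28*(-1/65) + 28*(1/60) = -28/65 + 7/15 = 7/195 ≈ 0.035897)
l(A) = 3*A/(7/195 + A) (l(A) = (A + 2*A)/(A + 7/195) = (3*A)/(7/195 + A) = 3*A/(7/195 + A))
l(t)*3 = (585*3/(7 + 195*3))*3 = (585*3/(7 + 585))*3 = (585*3/592)*3 = (585*3*(1/592))*3 = (1755/592)*3 = 5265/592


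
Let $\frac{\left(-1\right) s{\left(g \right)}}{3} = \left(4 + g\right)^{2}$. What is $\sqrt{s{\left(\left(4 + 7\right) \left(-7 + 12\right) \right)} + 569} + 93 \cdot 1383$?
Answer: $128619 + i \sqrt{9874} \approx 1.2862 \cdot 10^{5} + 99.368 i$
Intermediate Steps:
$s{\left(g \right)} = - 3 \left(4 + g\right)^{2}$
$\sqrt{s{\left(\left(4 + 7\right) \left(-7 + 12\right) \right)} + 569} + 93 \cdot 1383 = \sqrt{- 3 \left(4 + \left(4 + 7\right) \left(-7 + 12\right)\right)^{2} + 569} + 93 \cdot 1383 = \sqrt{- 3 \left(4 + 11 \cdot 5\right)^{2} + 569} + 128619 = \sqrt{- 3 \left(4 + 55\right)^{2} + 569} + 128619 = \sqrt{- 3 \cdot 59^{2} + 569} + 128619 = \sqrt{\left(-3\right) 3481 + 569} + 128619 = \sqrt{-10443 + 569} + 128619 = \sqrt{-9874} + 128619 = i \sqrt{9874} + 128619 = 128619 + i \sqrt{9874}$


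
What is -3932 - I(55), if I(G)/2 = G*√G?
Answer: -3932 - 110*√55 ≈ -4747.8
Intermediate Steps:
I(G) = 2*G^(3/2) (I(G) = 2*(G*√G) = 2*G^(3/2))
-3932 - I(55) = -3932 - 2*55^(3/2) = -3932 - 2*55*√55 = -3932 - 110*√55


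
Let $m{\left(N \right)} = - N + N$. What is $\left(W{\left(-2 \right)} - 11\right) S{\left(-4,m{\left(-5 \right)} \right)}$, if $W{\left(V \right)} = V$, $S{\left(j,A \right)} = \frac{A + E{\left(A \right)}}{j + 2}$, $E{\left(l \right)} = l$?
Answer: $0$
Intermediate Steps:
$m{\left(N \right)} = 0$
$S{\left(j,A \right)} = \frac{2 A}{2 + j}$ ($S{\left(j,A \right)} = \frac{A + A}{j + 2} = \frac{2 A}{2 + j}$)
$\left(W{\left(-2 \right)} - 11\right) S{\left(-4,m{\left(-5 \right)} \right)} = \left(-2 - 11\right) 2 \cdot 0 \frac{1}{2 - 4} = - 13 \cdot 2 \cdot 0 \frac{1}{-2} = - 13 \cdot 2 \cdot 0 \left(- \frac{1}{2}\right) = \left(-13\right) 0 = 0$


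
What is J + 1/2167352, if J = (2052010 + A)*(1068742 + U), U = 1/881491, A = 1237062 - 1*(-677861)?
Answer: 8099814553279721675112859/1910501281832 ≈ 4.2396e+12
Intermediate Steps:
A = 1914923 (A = 1237062 + 677861 = 1914923)
U = 1/881491 ≈ 1.1344e-6
J = 3737193844506901359/881491 (J = (2052010 + 1914923)*(1068742 + 1/881491) = 3966933*(942086454323/881491) = 3737193844506901359/881491 ≈ 4.2396e+12)
J + 1/2167352 = 3737193844506901359/881491 + 1/2167352 = 8099814553279721675112859/1910501281832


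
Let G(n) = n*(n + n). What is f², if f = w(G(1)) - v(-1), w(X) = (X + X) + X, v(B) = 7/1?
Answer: 1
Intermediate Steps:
v(B) = 7 (v(B) = 7*1 = 7)
G(n) = 2*n² (G(n) = n*(2*n) = 2*n²)
w(X) = 3*X (w(X) = 2*X + X = 3*X)
f = -1 (f = 3*(2*1²) - 1*7 = 3*(2*1) - 7 = 3*2 - 7 = 6 - 7 = -1)
f² = (-1)² = 1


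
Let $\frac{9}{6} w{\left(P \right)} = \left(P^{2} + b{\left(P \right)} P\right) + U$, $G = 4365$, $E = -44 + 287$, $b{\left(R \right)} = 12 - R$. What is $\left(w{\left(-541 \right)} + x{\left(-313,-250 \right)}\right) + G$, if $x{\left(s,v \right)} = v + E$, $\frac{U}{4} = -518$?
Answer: $- \frac{4054}{3} \approx -1351.3$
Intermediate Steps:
$E = 243$
$U = -2072$ ($U = 4 \left(-518\right) = -2072$)
$x{\left(s,v \right)} = 243 + v$ ($x{\left(s,v \right)} = v + 243 = 243 + v$)
$w{\left(P \right)} = - \frac{4144}{3} + \frac{2 P^{2}}{3} + \frac{2 P \left(12 - P\right)}{3}$ ($w{\left(P \right)} = \frac{2 \left(\left(P^{2} + \left(12 - P\right) P\right) - 2072\right)}{3} = \frac{2 \left(\left(P^{2} + P \left(12 - P\right)\right) - 2072\right)}{3} = \frac{2 \left(-2072 + P^{2} + P \left(12 - P\right)\right)}{3} = - \frac{4144}{3} + \frac{2 P^{2}}{3} + \frac{2 P \left(12 - P\right)}{3}$)
$\left(w{\left(-541 \right)} + x{\left(-313,-250 \right)}\right) + G = \left(\left(- \frac{4144}{3} + 8 \left(-541\right)\right) + \left(243 - 250\right)\right) + 4365 = \left(\left(- \frac{4144}{3} - 4328\right) - 7\right) + 4365 = \left(- \frac{17128}{3} - 7\right) + 4365 = - \frac{17149}{3} + 4365 = - \frac{4054}{3}$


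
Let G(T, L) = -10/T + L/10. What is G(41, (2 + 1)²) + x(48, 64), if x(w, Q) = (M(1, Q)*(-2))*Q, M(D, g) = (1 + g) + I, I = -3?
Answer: -3253491/410 ≈ -7935.3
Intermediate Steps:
G(T, L) = -10/T + L/10 (G(T, L) = -10/T + L*(⅒) = -10/T + L/10)
M(D, g) = -2 + g (M(D, g) = (1 + g) - 3 = -2 + g)
x(w, Q) = Q*(4 - 2*Q) (x(w, Q) = ((-2 + Q)*(-2))*Q = (4 - 2*Q)*Q = Q*(4 - 2*Q))
G(41, (2 + 1)²) + x(48, 64) = (-10/41 + (2 + 1)²/10) + 2*64*(2 - 1*64) = (-10*1/41 + (⅒)*3²) + 2*64*(2 - 64) = (-10/41 + (⅒)*9) + 2*64*(-62) = (-10/41 + 9/10) - 7936 = 269/410 - 7936 = -3253491/410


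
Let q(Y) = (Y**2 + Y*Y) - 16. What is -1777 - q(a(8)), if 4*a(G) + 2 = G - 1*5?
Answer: -14089/8 ≈ -1761.1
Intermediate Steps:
a(G) = -7/4 + G/4 (a(G) = -1/2 + (G - 1*5)/4 = -1/2 + (G - 5)/4 = -1/2 + (-5 + G)/4 = -1/2 + (-5/4 + G/4) = -7/4 + G/4)
q(Y) = -16 + 2*Y**2 (q(Y) = (Y**2 + Y**2) - 16 = 2*Y**2 - 16 = -16 + 2*Y**2)
-1777 - q(a(8)) = -1777 - (-16 + 2*(-7/4 + (1/4)*8)**2) = -1777 - (-16 + 2*(-7/4 + 2)**2) = -1777 - (-16 + 2*(1/4)**2) = -1777 - (-16 + 2*(1/16)) = -1777 - (-16 + 1/8) = -1777 - 1*(-127/8) = -1777 + 127/8 = -14089/8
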